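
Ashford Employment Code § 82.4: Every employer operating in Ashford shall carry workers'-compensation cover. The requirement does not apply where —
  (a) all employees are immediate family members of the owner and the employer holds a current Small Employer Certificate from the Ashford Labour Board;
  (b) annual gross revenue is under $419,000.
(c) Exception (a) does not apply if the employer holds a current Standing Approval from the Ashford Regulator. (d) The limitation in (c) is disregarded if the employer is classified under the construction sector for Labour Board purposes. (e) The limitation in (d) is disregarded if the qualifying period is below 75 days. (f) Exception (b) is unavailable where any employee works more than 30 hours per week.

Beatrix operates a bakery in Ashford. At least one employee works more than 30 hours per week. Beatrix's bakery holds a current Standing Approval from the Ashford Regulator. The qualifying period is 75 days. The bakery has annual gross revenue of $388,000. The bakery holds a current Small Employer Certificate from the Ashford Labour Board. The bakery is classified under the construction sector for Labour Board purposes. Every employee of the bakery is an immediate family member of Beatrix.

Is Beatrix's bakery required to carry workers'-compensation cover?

Exception (a)'s conditions are all satisfied: every employee is an immediate family member; a current Small Employer Certificate is held. As to paragraphs (c)–(e): (c) is engaged (a current Standing Approval is held), but is set aside by (d): (d) operates against (c): the bakery is classified under the construction sector. (e), which would lift (d), is inapplicable — the qualifying period is 75 days, not below 75 days. (a) remains available.
All of (b)'s requirements are met (annual gross revenue is $388,000, under the $419,000 limit). Turning to paragraph (f): (f) applies — at least one employee exceeds 30 hours/week. (b) is therefore removed.

No — exception (a) applies; Beatrix's bakery is not required to carry workers'-compensation cover.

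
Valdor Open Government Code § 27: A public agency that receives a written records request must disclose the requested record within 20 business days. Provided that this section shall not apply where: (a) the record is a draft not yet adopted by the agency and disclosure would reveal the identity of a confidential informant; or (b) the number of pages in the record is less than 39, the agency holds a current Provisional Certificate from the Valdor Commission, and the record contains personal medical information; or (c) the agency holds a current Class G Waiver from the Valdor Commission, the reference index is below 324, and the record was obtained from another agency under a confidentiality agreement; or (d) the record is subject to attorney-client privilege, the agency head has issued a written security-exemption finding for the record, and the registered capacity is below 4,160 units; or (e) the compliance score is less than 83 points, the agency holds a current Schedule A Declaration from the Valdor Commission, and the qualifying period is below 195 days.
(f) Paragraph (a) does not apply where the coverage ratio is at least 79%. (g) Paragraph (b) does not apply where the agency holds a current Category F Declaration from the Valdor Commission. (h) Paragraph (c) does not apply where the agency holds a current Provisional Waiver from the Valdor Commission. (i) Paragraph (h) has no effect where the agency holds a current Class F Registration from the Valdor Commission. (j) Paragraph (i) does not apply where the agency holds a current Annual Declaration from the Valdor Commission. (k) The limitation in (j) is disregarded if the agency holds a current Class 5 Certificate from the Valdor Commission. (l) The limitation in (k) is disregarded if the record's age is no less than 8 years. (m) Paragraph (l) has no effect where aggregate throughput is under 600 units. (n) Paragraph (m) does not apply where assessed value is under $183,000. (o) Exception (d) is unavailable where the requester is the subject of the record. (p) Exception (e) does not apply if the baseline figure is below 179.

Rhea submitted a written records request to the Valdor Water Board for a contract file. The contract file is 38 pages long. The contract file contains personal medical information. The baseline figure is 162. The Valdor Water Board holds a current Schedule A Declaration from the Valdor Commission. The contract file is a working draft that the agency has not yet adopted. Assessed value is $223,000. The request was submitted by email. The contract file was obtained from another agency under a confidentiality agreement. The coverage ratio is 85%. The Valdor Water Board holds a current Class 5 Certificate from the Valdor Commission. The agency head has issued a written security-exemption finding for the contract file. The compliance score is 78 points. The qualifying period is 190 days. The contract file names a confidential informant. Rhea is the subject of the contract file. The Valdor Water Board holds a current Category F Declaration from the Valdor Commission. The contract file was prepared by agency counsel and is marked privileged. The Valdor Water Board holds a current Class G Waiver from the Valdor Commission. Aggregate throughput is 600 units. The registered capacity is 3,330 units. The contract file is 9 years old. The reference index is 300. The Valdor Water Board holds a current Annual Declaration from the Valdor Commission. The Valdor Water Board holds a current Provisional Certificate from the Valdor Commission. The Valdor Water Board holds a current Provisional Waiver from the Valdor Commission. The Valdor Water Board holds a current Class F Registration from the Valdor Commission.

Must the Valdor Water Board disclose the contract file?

Yes — the Valdor Water Board must disclose the contract file.

Exception (a)'s conditions are all satisfied: the contract file is an unadopted draft; the contract file names a confidential informant. But: (f) is engaged — the coverage ratio is 85%, meeting the 79% threshold. Exception (a) does not apply.
Exception (b) is satisfied on its face — the number of pages in the record is 38, less than the 39 limit; a current Provisional Certificate is held; the contract file contains personal medical information. Turning to paragraph (g): (g) operates against (b): a current Category F Declaration is held. (b) is therefore removed.
Exception (c) is satisfied on its face — a current Class G Waiver is held; the reference index is 300, below the 324 limit; the contract file was obtained under a confidentiality agreement. However, paragraphs (h)–(n) must be considered: (h) applies — a current Provisional Waiver is held. (i) would limit (h) — a current Class F Registration is held — but (j) sets (i) aside: (j) operates — a current Annual Declaration is held. (k) is triggered (a current Class 5 Certificate is held), but is set aside by (l): (l) is triggered — the record's age is 9 years, meeting the 8 years threshold. (m) does not operate here (aggregate throughput is 600 units, not under 600 units), so (l) stands. (c) is therefore removed.
Exception (d): the contract file is privileged; a written security-exemption finding has been issued; the registered capacity is 3,330 units, below the 4,160 units limit — every condition holds. However, paragraph (o) must be considered: (o) operates against (d): Rhea is the subject of the contract file. Exception (d) does not apply.
Exception (e): the compliance score is 78 points, less than the 83 points limit; a current Schedule A Declaration is held; the qualifying period is 190 days, below the 195 days limit — every condition holds. Turning to paragraph (p): (p) is triggered — the baseline figure is 162, below the 179 limit. So (e) is unavailable.
No exception displaces § 27.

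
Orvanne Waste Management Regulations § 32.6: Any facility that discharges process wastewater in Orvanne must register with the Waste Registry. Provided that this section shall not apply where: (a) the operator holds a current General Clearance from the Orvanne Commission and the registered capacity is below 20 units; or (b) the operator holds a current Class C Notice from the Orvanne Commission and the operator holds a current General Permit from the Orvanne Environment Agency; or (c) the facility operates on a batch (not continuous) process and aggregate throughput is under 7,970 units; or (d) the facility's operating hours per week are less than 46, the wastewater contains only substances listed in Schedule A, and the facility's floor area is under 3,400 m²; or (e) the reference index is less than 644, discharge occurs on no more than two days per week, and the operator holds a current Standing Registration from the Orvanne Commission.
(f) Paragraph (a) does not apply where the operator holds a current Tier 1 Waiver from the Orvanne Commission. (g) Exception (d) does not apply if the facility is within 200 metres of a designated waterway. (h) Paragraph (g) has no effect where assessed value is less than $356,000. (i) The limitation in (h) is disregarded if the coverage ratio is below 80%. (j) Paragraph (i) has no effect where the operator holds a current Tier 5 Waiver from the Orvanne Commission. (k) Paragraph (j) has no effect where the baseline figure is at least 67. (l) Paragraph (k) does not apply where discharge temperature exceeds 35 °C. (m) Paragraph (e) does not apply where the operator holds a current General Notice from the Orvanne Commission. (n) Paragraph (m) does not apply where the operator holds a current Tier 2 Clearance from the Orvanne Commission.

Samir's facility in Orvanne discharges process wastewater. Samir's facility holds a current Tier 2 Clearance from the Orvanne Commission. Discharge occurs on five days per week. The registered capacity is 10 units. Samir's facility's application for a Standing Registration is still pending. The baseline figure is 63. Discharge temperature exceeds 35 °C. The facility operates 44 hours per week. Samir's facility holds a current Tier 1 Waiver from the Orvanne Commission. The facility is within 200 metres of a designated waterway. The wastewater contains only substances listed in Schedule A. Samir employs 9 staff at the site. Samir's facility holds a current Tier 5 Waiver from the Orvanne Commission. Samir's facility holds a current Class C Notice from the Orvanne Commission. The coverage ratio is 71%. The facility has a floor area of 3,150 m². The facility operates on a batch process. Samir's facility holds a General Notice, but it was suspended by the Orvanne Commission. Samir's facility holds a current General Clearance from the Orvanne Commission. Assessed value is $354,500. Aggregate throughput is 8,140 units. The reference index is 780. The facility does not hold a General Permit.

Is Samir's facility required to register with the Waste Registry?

All of (a)'s requirements are met (a current General Clearance is held; the registered capacity is 10 units, below the 20 units limit). But applying paragraph (f): (f) is triggered — a current Tier 1 Waiver is held. (a) is therefore removed.
Exception (b) does not apply: no General Permit is held.
Exception (c) requires that aggregate throughput is under 7,970 units; but aggregate throughput is 8,140 units, not under 7,970 units, so (c) is unavailable.
Exception (d)'s conditions are all satisfied: the facility's operating hours per week are 44, less than the 46 limit; the wastewater is Schedule-A-only; the facility's floor area is 3,150 m², under the 3,400 m² limit. Applying paragraphs (g)–(l): (g) is triggered (the facility is within 200 m of a designated waterway), but is itself disapplied by (h): (h) operates — assessed value is $354,500, less than the $356,000 limit. (i) would limit (h) — the coverage ratio is 71%, below the 80% limit — but (j) sets (i) aside: (j) operates against (i): a current Tier 5 Waiver is held. (k), which would lift (j), is inapplicable — the baseline figure is 63, short of 67. (d) remains available.
Exception (e) fails — the reference index is 780, not less than 644.

No — exception (d) applies; Samir's facility is not required to register with the Waste Registry.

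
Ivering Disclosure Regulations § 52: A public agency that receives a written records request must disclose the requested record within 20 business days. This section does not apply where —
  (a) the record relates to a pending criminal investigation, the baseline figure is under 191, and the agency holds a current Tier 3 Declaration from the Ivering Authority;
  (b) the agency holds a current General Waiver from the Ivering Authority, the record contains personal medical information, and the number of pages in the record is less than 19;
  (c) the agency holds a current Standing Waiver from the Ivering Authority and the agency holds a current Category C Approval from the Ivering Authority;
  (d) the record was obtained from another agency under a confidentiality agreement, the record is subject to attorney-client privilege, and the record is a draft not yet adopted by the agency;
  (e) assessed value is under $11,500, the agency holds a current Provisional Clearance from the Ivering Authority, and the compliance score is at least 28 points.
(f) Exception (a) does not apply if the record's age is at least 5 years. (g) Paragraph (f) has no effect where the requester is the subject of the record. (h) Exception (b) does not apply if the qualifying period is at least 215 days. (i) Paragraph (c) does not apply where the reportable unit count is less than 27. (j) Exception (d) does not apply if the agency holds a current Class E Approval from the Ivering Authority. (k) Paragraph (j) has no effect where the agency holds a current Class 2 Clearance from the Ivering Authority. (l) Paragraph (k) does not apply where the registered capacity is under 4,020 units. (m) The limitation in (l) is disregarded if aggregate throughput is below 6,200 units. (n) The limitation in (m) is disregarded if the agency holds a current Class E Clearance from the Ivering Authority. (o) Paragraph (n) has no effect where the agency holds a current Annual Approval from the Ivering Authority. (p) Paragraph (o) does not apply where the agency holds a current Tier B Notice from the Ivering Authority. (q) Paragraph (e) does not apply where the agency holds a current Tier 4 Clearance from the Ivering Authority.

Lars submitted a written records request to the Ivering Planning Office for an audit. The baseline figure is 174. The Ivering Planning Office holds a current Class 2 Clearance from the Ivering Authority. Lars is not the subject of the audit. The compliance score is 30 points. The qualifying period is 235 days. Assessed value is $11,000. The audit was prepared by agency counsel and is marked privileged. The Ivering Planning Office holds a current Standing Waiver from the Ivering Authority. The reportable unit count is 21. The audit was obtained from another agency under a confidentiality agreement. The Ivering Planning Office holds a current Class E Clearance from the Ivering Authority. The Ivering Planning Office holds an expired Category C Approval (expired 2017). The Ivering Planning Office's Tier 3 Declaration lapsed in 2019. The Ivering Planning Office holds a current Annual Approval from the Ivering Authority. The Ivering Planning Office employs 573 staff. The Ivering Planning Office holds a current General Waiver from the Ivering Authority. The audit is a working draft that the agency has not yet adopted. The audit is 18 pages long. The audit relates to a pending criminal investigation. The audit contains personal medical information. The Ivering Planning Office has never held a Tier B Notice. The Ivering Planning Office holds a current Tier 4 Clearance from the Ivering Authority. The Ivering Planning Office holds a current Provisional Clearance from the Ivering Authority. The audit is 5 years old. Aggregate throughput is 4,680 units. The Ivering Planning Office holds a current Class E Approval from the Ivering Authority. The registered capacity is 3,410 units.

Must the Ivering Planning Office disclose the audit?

No — exception (d) applies; the Ivering Planning Office is not required to disclose the audit.

Exception (a) does not apply: the Tier 3 Declaration is not current.
Exception (b)'s conditions are all satisfied: a current General Waiver is held; the audit contains personal medical information; the number of pages in the record is 18, less than the 19 limit. But applying paragraph (h): (h) is triggered — the qualifying period is 235 days, meeting the 215 days threshold. (b) is therefore removed.
Exception (c) does not apply: there is no Category C Approval in force.
All of (d)'s requirements are met (the audit was obtained under a confidentiality agreement; the audit is privileged; the audit is an unadopted draft). Considering the limiting provisions: (j) would limit (d) — a current Class E Approval is held — but (k) sets (j) aside: (k) operates against (j): a current Class 2 Clearance is held. (l) applies (the registered capacity is 3,410 units, under the 4,020 units limit), but is itself disapplied by (m): (m) is engaged — aggregate throughput is 4,680 units, below the 6,200 units limit. (n) operates (a current Class E Clearance is held), but is set aside by (o): (o) operates against (n): a current Annual Approval is held. (p), which would lift (o), does not operate here — there is no Tier B Notice in force. So (d) applies.
All of (e)'s requirements are met (assessed value is $11,000, under the $11,500 limit; a current Provisional Clearance is held; the compliance score is 30 points, meeting the 28 points threshold). Turning to paragraph (q): (q) operates against (e): a current Tier 4 Clearance is held. (e) is therefore removed.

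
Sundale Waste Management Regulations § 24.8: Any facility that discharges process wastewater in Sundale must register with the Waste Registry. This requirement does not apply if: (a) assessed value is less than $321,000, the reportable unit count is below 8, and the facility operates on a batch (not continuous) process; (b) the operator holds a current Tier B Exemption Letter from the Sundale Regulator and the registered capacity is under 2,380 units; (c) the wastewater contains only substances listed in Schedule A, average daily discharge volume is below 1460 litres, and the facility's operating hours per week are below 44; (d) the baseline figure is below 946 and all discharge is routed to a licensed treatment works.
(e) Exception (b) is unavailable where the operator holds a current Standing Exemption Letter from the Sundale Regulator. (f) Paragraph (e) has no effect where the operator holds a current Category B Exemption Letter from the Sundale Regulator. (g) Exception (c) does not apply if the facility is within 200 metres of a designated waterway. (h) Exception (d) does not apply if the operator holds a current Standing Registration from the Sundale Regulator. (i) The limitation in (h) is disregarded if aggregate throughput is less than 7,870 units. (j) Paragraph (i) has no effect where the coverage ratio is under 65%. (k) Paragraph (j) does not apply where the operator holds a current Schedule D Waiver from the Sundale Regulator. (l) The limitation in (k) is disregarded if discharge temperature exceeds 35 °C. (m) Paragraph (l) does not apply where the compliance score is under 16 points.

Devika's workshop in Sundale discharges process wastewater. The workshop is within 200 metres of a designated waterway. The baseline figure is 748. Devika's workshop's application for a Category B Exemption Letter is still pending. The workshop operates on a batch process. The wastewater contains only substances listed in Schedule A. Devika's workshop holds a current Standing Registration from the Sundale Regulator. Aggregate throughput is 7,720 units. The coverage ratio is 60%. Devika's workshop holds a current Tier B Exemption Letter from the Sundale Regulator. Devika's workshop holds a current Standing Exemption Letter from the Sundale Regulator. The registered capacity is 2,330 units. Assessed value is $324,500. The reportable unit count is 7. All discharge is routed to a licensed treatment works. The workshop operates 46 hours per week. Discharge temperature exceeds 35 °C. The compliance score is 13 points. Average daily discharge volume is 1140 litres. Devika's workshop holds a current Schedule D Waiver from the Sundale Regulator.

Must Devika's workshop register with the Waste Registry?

No — exception (d) applies; Devika's workshop is not required to register with the Waste Registry.

Exception (a) requires that assessed value is less than $321,000; but assessed value is $324,500, not less than $321,000, so (a) is unavailable.
Exception (b): a current Tier B Exemption Letter is held; the registered capacity is 2,330 units, under the 2,380 units limit — every condition holds. Turning to paragraphs (e)–(f): (e) operates against (b): a current Standing Exemption Letter is held. (f), which would lift (e), is inapplicable — no current Category B Exemption Letter is held. (b) is therefore removed.
Exception (c) requires that the facility's operating hours per week are below 44; but the facility's operating hours per week are 46, not below 44, so (c) is unavailable.
Exception (d)'s conditions are all satisfied: the baseline figure is 748, below the 946 limit; discharge is routed to a licensed treatment works. Under paragraphs (h)–(m): (h) would limit (d) — a current Standing Registration is held — but (i) sets (h) aside: (i) is engaged — aggregate throughput is 7,720 units, less than the 7,870 units limit. (j) would limit (i) — the coverage ratio is 60%, under the 65% limit — but (k) sets (j) aside: (k) operates against (j): a current Schedule D Waiver is held. (l) would limit (k) — discharge temperature exceeds 35 °C — but (m) sets (l) aside: (m) operates against (l): the compliance score is 13 points, under the 16 points limit. So (d) applies.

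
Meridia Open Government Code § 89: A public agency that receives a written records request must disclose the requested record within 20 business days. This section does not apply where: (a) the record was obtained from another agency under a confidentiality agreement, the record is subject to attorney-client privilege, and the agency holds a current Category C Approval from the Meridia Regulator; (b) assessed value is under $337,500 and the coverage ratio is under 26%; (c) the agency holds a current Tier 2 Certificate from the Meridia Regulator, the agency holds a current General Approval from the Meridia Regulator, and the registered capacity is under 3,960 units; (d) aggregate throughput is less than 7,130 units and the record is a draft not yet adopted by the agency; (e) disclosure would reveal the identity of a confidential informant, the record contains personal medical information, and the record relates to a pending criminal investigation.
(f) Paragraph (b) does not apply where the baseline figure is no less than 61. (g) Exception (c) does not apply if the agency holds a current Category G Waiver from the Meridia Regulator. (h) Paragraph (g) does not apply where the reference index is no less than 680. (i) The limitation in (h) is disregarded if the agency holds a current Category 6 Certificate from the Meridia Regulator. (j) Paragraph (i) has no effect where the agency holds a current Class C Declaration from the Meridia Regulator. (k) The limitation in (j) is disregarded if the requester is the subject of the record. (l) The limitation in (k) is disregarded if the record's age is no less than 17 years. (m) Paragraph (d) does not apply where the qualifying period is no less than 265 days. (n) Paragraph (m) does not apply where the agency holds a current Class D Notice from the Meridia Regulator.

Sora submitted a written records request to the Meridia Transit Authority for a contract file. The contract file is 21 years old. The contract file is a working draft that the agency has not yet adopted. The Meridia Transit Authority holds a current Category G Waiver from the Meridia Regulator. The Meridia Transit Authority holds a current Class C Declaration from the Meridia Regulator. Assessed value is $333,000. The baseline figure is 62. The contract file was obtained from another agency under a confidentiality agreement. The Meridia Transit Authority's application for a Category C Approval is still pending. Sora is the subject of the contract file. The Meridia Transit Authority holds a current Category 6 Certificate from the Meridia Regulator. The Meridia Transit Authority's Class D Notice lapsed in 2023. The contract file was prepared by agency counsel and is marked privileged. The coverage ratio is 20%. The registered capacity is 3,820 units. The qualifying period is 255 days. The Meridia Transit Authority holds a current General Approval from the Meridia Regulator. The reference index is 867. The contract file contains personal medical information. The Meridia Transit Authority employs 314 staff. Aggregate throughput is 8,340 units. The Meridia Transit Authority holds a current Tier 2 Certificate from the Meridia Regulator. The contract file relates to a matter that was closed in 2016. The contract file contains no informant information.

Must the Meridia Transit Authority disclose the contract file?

No — exception (c) applies; the Meridia Transit Authority is not required to disclose the contract file.

Exception (a) requires that the agency holds a current Category C Approval from the Meridia Regulator; but no current Category C Approval is held, so (a) is unavailable.
Exception (b): assessed value is $333,000, under the $337,500 limit; the coverage ratio is 20%, under the 26% limit — every condition holds. But: (f) is triggered — the baseline figure is 62, meeting the 61 threshold. So (b) is unavailable.
Exception (c)'s conditions are all satisfied: a current Tier 2 Certificate is held; a current General Approval is held; the registered capacity is 3,820 units, under the 3,960 units limit. Under paragraphs (g)–(l): (g) would limit (c) — a current Category G Waiver is held — but (h) sets (g) aside: (h) is engaged — the reference index is 867, meeting the 680 threshold. (i) would limit (h) — a current Category 6 Certificate is held — but (j) sets (i) aside: (j) operates — a current Class C Declaration is held. (k) would limit (j) — Sora is the subject of the contract file — but (l) sets (k) aside: (l) is triggered — the record's age is 21 years, meeting the 17 years threshold. (c) remains available.
Exception (d) does not apply: aggregate throughput is 8,340 units, not less than 7,130 units.
Exception (e) requires that disclosure would reveal the identity of a confidential informant; but the contract file contains no informant information, so (e) is unavailable.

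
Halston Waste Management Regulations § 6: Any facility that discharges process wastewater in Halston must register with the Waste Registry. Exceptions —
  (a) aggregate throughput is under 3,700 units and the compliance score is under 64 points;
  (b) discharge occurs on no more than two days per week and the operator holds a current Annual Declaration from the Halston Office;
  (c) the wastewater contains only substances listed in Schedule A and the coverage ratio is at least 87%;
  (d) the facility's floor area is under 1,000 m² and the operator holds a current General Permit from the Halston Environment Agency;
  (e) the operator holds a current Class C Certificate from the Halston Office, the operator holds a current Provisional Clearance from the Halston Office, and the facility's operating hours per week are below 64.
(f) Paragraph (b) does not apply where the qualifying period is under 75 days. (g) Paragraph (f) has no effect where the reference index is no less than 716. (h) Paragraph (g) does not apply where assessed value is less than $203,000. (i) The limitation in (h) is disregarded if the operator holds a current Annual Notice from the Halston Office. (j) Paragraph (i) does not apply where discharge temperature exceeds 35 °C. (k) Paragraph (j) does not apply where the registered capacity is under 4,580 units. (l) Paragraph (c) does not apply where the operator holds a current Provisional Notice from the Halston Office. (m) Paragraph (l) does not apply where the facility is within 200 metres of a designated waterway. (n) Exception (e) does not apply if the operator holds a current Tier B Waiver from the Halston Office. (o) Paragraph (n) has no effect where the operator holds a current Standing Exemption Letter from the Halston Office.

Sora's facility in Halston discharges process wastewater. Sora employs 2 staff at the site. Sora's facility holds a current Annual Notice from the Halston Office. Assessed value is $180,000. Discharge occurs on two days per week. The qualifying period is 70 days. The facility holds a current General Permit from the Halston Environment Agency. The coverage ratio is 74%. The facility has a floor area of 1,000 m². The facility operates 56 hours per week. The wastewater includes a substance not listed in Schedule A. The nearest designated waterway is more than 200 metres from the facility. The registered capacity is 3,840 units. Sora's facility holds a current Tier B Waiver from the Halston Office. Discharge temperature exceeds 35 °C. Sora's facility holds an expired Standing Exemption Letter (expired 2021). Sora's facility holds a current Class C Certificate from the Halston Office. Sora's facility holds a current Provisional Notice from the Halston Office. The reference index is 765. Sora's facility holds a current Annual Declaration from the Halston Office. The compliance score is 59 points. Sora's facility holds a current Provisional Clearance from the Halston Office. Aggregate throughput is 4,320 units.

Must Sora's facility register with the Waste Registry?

No — exception (b) applies; Sora's facility is not required to register with the Waste Registry.

Exception (a) fails — aggregate throughput is 4,320 units, not under 3,700 units.
All of (b)'s requirements are met (discharge occurs on no more than two days per week; a current Annual Declaration is held). Applying paragraphs (f)–(k): (f) is engaged (the qualifying period is 70 days, under the 75 days limit), but is displaced by (g): (g) operates against (f): the reference index is 765, meeting the 716 threshold. (h) would limit (g) — assessed value is $180,000, less than the $203,000 limit — but (i) sets (h) aside: (i) operates against (h): a current Annual Notice is held. (j) would limit (i) — discharge temperature exceeds 35 °C — but (k) sets (j) aside: (k) operates against (j): the registered capacity is 3,840 units, under the 4,580 units limit. (b) remains available.
Exception (c) does not apply: the wastewater includes a non-Schedule-A substance.
Exception (d) fails — the facility's floor area is 1,000 m², not under 1,000 m².
Exception (e): a current Class C Certificate is held; a current Provisional Clearance is held; the facility's operating hours per week are 56, below the 64 limit — every condition holds. However, paragraphs (n)–(o) must be considered: (n) operates against (e): a current Tier B Waiver is held. (o), which would lift (n), is not triggered — the Standing Exemption Letter is not current. So (e) is unavailable.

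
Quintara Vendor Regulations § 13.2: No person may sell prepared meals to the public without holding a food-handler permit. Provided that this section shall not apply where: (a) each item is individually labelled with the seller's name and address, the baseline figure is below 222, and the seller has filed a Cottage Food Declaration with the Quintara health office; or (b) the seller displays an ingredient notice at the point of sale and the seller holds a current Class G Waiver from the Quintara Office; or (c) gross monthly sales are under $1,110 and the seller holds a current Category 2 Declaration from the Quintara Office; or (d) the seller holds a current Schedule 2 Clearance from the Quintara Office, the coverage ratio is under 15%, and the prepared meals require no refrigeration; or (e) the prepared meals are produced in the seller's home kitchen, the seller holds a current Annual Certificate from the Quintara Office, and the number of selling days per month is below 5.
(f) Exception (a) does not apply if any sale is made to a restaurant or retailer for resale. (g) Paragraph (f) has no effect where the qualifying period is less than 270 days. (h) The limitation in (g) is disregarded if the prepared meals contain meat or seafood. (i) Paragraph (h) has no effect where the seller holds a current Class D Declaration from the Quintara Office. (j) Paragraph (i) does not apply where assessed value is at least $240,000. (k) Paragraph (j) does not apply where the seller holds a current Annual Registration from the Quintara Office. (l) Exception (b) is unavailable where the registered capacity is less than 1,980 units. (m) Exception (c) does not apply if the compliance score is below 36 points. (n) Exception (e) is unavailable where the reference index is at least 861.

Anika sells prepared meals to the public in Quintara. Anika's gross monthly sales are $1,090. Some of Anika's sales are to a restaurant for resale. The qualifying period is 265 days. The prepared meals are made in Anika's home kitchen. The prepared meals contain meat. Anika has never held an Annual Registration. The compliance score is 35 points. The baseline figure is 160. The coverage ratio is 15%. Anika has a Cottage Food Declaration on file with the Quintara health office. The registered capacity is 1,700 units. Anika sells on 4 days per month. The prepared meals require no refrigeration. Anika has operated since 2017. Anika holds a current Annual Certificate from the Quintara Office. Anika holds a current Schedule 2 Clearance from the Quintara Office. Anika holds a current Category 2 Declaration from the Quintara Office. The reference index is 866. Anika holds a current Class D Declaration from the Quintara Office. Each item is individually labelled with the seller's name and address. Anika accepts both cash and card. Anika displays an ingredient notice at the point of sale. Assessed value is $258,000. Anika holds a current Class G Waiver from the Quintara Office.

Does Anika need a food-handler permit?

Exception (a) is satisfied on its face — items are individually labelled; the baseline figure is 160, below the 222 limit; a Cottage Food Declaration is on file. However, paragraphs (f)–(k) must be considered: (f) operates against (a): some sales are to a restaurant for resale. (g) operates (the qualifying period is 265 days, less than the 270 days limit), but is itself disapplied by (h): (h) operates against (g): the prepared meals contain meat. (i) is engaged (a current Class D Declaration is held), but yields to (j): (j) is triggered — assessed value is $258,000, meeting the $240,000 threshold. (k) is inapplicable (the Annual Registration is not current), so (j) stands. Exception (a) does not apply.
Exception (b)'s conditions are all satisfied: an ingredient notice is displayed; a current Class G Waiver is held. But applying paragraph (l): (l) operates — the registered capacity is 1,700 units, less than the 1,980 units limit. (b) is therefore removed.
Exception (c) is satisfied on its face — gross monthly sales are $1,090, under the $1,110 limit; a current Category 2 Declaration is held. Turning to paragraph (m): (m) is engaged — the compliance score is 35 points, below the 36 points limit. So (c) is unavailable.
Exception (d) requires that the coverage ratio is under 15%; but the coverage ratio is 15%, not under 15%, so (d) is unavailable.
Exception (e) is satisfied on its face — the prepared meals are home-kitchen produced; a current Annual Certificate is held; the number of selling days per month is 4, below the 5 limit. But: (n) is engaged — the reference index is 866, meeting the 861 threshold. So (e) is unavailable.
None of the exceptions is available; § 13.2 applies in full.

Yes — Anika must hold a food-handler permit.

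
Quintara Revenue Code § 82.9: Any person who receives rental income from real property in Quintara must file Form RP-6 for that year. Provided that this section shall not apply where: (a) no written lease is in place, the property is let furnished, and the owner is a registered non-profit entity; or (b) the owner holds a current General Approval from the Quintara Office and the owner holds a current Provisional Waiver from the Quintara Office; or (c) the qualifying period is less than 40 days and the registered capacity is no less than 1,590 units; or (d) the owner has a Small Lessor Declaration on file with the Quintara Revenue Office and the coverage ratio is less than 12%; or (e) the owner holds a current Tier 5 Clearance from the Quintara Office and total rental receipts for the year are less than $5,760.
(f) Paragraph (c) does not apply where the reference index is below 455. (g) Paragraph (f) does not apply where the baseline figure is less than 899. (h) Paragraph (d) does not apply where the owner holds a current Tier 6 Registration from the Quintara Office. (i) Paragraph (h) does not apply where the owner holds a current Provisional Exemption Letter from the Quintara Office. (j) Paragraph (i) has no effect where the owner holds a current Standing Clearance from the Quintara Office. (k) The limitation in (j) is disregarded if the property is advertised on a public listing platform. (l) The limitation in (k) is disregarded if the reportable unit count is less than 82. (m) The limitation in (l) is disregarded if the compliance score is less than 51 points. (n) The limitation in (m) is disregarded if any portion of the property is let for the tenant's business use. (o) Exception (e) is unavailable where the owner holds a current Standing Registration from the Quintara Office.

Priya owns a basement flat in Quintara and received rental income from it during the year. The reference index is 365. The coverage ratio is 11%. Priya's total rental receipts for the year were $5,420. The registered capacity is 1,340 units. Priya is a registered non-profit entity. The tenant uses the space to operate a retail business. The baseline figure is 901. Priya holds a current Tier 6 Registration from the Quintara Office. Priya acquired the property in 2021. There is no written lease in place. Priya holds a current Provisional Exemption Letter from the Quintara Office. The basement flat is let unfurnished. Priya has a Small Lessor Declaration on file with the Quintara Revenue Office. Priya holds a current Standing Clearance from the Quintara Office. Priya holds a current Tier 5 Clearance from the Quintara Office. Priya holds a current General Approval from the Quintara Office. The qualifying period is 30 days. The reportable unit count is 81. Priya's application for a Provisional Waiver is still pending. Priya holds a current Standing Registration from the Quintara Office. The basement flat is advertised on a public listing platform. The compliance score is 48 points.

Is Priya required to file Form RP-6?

Yes — Priya must file Form RP-6.

Exception (a) requires that the property is let furnished; but the property is let unfurnished, so (a) is unavailable.
Exception (b) requires that the owner holds a current Provisional Waiver from the Quintara Office; but there is no Provisional Waiver in force, so (b) is unavailable.
Exception (c) fails — the registered capacity is 1,340 units, short of 1,590 units.
Exception (d)'s conditions are all satisfied: a Small Lessor Declaration is on file; the coverage ratio is 11%, less than the 12% limit. But: (h) operates against (d): a current Tier 6 Registration is held. (i) is triggered (a current Provisional Exemption Letter is held), but is overridden by (j): (j) applies — a current Standing Clearance is held. (k) applies (the property is publicly advertised), but yields to (l): (l) operates against (k): the reportable unit count is 81, less than the 82 limit. (m) would limit (l) — the compliance score is 48 points, less than the 51 points limit — but (n) sets (m) aside: (n) operates against (m): the space is let for business use. (d) is therefore removed.
Exception (e)'s conditions are all satisfied: a current Tier 5 Clearance is held; total rental receipts for the year are $5,420, less than the $5,760 limit. But: (o) operates against (e): a current Standing Registration is held. (e) is therefore removed.
None of the exceptions is available; § 82.9 applies in full.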